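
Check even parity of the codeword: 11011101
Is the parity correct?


Number of 1s: 6

Yes, parity is correct (6 ones)


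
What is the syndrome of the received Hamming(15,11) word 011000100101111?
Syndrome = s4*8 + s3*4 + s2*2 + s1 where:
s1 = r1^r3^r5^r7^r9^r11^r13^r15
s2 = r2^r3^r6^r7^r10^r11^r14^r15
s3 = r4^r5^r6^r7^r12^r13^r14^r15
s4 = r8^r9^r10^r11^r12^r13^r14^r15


s1=0, s2=0, s3=1, s4=1

Syndrome = 12 (error at position 12)


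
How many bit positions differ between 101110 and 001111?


XOR: 100001
Count of 1s: 2

2


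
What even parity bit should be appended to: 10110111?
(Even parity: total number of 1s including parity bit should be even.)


Number of 1s in data: 6
Parity bit: 0

0


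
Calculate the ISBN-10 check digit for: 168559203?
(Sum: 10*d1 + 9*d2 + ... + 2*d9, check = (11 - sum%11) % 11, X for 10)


Weighted sum: 252
252 mod 11 = 10

Check digit: 1


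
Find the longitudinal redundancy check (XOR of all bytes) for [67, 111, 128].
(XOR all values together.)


XOR chain: 67 ^ 111 ^ 128 = 172

172


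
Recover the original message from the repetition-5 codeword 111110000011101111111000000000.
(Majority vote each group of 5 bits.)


Groups: 11111, 00000, 11101, 11111, 10000, 00000
Majority votes: 101100

101100


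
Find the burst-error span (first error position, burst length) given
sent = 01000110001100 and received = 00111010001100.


XOR: 01111100000000

Burst at position 1, length 5


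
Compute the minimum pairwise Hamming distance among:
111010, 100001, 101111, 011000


Comparing all pairs, minimum distance: 2
Can detect 1 errors, correct 0 errors

2


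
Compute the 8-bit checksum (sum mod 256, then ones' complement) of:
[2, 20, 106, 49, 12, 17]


Sum = 206 mod 256 = 206
Complement = 49

49


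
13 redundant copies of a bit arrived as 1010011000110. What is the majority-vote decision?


Ones: 6 out of 13
Threshold: 7

0 (6/13 voted 1)


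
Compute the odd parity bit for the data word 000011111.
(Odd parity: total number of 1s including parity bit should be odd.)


Number of 1s in data: 5
Parity bit: 0

0


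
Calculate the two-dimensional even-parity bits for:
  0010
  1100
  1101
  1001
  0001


Row parities: 10101
Column parities: 1011

Row P: 10101, Col P: 1011, Corner: 1


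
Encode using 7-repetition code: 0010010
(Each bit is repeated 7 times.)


Each bit -> 7 copies

0000000000000011111110000000000000011111110000000


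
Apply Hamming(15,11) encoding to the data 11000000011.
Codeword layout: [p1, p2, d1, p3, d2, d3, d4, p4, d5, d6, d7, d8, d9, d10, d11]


Parity bits: p1=1, p2=1, p3=1, p4=0

111110000000011


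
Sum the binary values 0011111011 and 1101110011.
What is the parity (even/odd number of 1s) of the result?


0011111011 = 251
1101110011 = 883
Sum = 1134 = 10001101110
1s count = 6

even parity (6 ones in 10001101110)


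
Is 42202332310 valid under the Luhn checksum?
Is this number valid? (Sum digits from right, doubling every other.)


Luhn sum = 30
30 mod 10 = 0

Valid (Luhn sum mod 10 = 0)


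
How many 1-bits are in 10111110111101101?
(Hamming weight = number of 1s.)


Counting 1s in 10111110111101101

13


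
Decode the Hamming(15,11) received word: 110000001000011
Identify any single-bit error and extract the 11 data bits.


Syndrome = 11: error at position 11

Data: 00001010011 (corrected bit 11)


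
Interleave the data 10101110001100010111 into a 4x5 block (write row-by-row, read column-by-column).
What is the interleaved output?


Matrix:
  10101
  11000
  11000
  10111
Read columns: 11110110100100011001

11110110100100011001


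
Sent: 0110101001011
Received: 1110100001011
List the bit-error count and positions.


XOR: 1000001000000

2 error(s) at position(s): 0, 6


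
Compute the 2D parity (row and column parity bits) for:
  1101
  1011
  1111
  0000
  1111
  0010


Row parities: 110001
Column parities: 0100

Row P: 110001, Col P: 0100, Corner: 1


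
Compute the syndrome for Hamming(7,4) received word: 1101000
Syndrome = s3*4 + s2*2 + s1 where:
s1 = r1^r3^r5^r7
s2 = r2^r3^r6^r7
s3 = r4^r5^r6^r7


s1=1, s2=1, s3=1

Syndrome = 7 (error at position 7)


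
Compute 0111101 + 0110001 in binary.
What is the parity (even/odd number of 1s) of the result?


0111101 = 61
0110001 = 49
Sum = 110 = 1101110
1s count = 5

odd parity (5 ones in 1101110)


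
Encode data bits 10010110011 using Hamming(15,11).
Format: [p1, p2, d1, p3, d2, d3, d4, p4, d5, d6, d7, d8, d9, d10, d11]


Parity bits: p1=0, p2=0, p3=1, p4=0

001100100110011


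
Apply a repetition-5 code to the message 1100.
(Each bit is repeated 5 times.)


Each bit -> 5 copies

11111111110000000000


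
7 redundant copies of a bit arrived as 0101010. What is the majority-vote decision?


Ones: 3 out of 7
Threshold: 4

0 (3/7 voted 1)


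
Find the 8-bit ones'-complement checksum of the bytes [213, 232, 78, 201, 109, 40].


Sum = 873 mod 256 = 105
Complement = 150

150


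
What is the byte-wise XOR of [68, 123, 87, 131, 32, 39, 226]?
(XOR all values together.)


XOR chain: 68 ^ 123 ^ 87 ^ 131 ^ 32 ^ 39 ^ 226 = 14

14


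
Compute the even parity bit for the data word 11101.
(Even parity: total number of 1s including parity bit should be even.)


Number of 1s in data: 4
Parity bit: 0

0


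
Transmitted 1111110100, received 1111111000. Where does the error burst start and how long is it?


XOR: 0000001100

Burst at position 6, length 2


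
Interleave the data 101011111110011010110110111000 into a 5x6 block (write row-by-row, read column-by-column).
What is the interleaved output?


Matrix:
  101011
  111110
  011010
  110110
  111000
Read columns: 110110111111101010101111010000

110110111111101010101111010000


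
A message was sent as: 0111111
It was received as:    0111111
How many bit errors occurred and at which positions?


XOR: 0000000

0 errors (received matches sent)


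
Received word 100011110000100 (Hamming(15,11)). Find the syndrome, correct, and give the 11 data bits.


Syndrome = 0: no error detected

Data: 01110000100 (no errors)


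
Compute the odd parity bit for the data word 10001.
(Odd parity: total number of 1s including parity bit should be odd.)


Number of 1s in data: 2
Parity bit: 1

1


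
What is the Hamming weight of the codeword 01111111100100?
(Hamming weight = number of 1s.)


Counting 1s in 01111111100100

9


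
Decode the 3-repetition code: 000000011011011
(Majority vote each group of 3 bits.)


Groups: 000, 000, 011, 011, 011
Majority votes: 00111

00111


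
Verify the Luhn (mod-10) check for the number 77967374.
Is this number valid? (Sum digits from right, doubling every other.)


Luhn sum = 44
44 mod 10 = 4

Invalid (Luhn sum mod 10 = 4)


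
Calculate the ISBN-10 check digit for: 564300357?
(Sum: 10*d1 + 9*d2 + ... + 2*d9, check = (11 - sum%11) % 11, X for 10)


Weighted sum: 198
198 mod 11 = 0

Check digit: 0


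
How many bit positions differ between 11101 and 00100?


XOR: 11001
Count of 1s: 3

3


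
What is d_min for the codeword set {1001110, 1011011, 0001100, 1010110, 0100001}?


Comparing all pairs, minimum distance: 2
Can detect 1 errors, correct 0 errors

2


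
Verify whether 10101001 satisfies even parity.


Number of 1s: 4

Yes, parity is correct (4 ones)


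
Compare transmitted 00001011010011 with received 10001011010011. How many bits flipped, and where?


XOR: 10000000000000

1 error(s) at position(s): 0


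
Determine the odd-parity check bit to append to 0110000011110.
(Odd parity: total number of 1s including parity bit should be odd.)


Number of 1s in data: 6
Parity bit: 1

1


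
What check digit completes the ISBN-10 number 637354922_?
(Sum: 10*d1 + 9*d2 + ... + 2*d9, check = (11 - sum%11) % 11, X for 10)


Weighted sum: 260
260 mod 11 = 7

Check digit: 4


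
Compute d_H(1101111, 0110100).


XOR: 1011011
Count of 1s: 5

5


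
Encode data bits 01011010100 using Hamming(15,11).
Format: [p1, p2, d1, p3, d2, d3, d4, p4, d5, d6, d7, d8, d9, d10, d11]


Parity bits: p1=1, p2=0, p3=1, p4=1

100110111010100


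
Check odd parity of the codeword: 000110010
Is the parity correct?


Number of 1s: 3

Yes, parity is correct (3 ones)


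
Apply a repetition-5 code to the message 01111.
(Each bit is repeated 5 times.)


Each bit -> 5 copies

0000011111111111111111111


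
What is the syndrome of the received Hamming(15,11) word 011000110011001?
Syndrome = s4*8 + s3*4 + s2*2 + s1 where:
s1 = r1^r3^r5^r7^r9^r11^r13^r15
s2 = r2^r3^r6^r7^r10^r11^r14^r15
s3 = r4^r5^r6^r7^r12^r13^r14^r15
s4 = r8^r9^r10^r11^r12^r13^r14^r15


s1=0, s2=1, s3=1, s4=0

Syndrome = 6 (error at position 6)


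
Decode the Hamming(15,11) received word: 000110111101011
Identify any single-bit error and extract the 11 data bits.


Syndrome = 0: no error detected

Data: 01011101011 (no errors)


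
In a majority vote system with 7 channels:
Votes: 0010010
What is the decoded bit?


Ones: 2 out of 7
Threshold: 4

0 (2/7 voted 1)


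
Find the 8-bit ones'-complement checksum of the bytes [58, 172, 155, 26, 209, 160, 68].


Sum = 848 mod 256 = 80
Complement = 175

175


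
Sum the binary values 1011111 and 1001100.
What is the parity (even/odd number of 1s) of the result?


1011111 = 95
1001100 = 76
Sum = 171 = 10101011
1s count = 5

odd parity (5 ones in 10101011)


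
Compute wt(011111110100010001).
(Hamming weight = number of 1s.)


Counting 1s in 011111110100010001

10


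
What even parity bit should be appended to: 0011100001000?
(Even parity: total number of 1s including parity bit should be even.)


Number of 1s in data: 4
Parity bit: 0

0


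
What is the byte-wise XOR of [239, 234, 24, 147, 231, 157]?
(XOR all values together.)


XOR chain: 239 ^ 234 ^ 24 ^ 147 ^ 231 ^ 157 = 244

244


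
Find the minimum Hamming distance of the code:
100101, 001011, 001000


Comparing all pairs, minimum distance: 2
Can detect 1 errors, correct 0 errors

2


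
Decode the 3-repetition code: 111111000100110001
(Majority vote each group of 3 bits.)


Groups: 111, 111, 000, 100, 110, 001
Majority votes: 110010

110010


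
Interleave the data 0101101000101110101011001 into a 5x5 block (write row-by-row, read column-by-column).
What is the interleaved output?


Matrix:
  01011
  01000
  10111
  01010
  11001
Read columns: 0010111011001001011010101

0010111011001001011010101


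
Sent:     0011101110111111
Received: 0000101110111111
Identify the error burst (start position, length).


XOR: 0011000000000000

Burst at position 2, length 2


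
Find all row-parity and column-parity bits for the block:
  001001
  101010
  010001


Row parities: 010
Column parities: 110010

Row P: 010, Col P: 110010, Corner: 1


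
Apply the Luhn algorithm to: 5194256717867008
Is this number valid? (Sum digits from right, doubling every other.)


Luhn sum = 69
69 mod 10 = 9

Invalid (Luhn sum mod 10 = 9)


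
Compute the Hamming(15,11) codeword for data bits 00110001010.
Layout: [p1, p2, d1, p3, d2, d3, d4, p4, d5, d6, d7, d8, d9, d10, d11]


Parity bits: p1=1, p2=1, p3=0, p4=0

110001100001010


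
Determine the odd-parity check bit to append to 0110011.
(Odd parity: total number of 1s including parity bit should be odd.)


Number of 1s in data: 4
Parity bit: 1

1


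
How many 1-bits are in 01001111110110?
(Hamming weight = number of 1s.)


Counting 1s in 01001111110110

9


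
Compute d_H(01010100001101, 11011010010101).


XOR: 10001110011000
Count of 1s: 6

6


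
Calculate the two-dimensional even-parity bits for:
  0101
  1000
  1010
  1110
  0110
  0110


Row parities: 010100
Column parities: 1001

Row P: 010100, Col P: 1001, Corner: 0


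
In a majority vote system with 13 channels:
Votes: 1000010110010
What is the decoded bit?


Ones: 5 out of 13
Threshold: 7

0 (5/13 voted 1)


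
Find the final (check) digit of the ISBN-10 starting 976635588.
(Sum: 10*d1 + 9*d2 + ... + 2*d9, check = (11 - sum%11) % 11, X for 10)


Weighted sum: 346
346 mod 11 = 5

Check digit: 6


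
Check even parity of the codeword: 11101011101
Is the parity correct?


Number of 1s: 8

Yes, parity is correct (8 ones)


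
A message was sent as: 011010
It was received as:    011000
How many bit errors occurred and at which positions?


XOR: 000010

1 error(s) at position(s): 4


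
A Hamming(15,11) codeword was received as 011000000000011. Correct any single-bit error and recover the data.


Syndrome = 0: no error detected

Data: 10000000011 (no errors)


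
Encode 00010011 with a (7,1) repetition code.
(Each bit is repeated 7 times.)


Each bit -> 7 copies

00000000000000000000011111110000000000000011111111111111


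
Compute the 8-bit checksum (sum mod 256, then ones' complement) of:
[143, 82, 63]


Sum = 288 mod 256 = 32
Complement = 223

223


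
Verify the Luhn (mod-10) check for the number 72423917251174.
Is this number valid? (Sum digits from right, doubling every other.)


Luhn sum = 62
62 mod 10 = 2

Invalid (Luhn sum mod 10 = 2)


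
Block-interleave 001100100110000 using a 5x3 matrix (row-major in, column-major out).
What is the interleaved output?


Matrix:
  001
  100
  100
  110
  000
Read columns: 011100001010000

011100001010000


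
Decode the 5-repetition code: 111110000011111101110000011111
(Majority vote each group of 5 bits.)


Groups: 11111, 00000, 11111, 10111, 00000, 11111
Majority votes: 101101

101101


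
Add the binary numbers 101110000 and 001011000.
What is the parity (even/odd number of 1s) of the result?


101110000 = 368
001011000 = 88
Sum = 456 = 111001000
1s count = 4

even parity (4 ones in 111001000)


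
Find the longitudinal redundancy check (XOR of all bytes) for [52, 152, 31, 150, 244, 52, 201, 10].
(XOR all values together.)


XOR chain: 52 ^ 152 ^ 31 ^ 150 ^ 244 ^ 52 ^ 201 ^ 10 = 38

38


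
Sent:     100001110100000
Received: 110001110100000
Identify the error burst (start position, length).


XOR: 010000000000000

Burst at position 1, length 1


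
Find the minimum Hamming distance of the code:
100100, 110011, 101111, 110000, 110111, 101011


Comparing all pairs, minimum distance: 1
Can detect 0 errors, correct 0 errors

1


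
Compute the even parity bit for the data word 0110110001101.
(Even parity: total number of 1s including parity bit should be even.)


Number of 1s in data: 7
Parity bit: 1

1


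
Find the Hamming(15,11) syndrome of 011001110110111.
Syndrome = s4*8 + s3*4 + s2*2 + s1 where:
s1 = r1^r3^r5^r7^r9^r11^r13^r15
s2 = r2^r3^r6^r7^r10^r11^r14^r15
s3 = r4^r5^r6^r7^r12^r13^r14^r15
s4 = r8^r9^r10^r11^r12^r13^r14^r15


s1=1, s2=0, s3=1, s4=0

Syndrome = 5 (error at position 5)


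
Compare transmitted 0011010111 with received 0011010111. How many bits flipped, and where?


XOR: 0000000000

0 errors (received matches sent)


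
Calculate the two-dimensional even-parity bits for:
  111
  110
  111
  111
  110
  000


Row parities: 101100
Column parities: 111

Row P: 101100, Col P: 111, Corner: 1


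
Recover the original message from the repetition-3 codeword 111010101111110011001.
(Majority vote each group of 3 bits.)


Groups: 111, 010, 101, 111, 110, 011, 001
Majority votes: 1011110

1011110


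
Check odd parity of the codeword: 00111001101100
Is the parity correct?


Number of 1s: 7

Yes, parity is correct (7 ones)


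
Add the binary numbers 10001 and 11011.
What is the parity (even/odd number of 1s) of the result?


10001 = 17
11011 = 27
Sum = 44 = 101100
1s count = 3

odd parity (3 ones in 101100)


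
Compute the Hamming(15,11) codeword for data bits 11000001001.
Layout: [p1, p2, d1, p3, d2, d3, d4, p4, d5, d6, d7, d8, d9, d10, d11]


Parity bits: p1=1, p2=0, p3=1, p4=0

101110000001001


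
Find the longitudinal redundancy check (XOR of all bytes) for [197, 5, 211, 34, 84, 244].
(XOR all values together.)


XOR chain: 197 ^ 5 ^ 211 ^ 34 ^ 84 ^ 244 = 145

145


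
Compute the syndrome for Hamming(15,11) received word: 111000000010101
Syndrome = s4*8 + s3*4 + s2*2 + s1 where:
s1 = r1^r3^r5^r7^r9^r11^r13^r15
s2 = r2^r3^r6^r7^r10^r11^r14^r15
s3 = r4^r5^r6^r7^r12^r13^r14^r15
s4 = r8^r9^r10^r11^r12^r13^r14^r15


s1=1, s2=0, s3=0, s4=1

Syndrome = 9 (error at position 9)


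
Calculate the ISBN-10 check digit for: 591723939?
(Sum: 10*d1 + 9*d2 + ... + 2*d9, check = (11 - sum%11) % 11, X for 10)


Weighted sum: 278
278 mod 11 = 3

Check digit: 8


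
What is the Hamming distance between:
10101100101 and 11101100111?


XOR: 01000000010
Count of 1s: 2

2


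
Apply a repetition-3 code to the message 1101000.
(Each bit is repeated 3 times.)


Each bit -> 3 copies

111111000111000000000


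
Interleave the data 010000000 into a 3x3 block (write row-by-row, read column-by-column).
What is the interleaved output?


Matrix:
  010
  000
  000
Read columns: 000100000

000100000


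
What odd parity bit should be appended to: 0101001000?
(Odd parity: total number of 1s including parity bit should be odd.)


Number of 1s in data: 3
Parity bit: 0

0


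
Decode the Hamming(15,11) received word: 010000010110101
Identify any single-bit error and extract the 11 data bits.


Syndrome = 9: error at position 9

Data: 00001110101 (corrected bit 9)


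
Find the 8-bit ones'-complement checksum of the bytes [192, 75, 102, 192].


Sum = 561 mod 256 = 49
Complement = 206

206


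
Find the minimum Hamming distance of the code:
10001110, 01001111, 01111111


Comparing all pairs, minimum distance: 2
Can detect 1 errors, correct 0 errors

2


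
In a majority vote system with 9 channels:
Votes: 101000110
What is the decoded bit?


Ones: 4 out of 9
Threshold: 5

0 (4/9 voted 1)


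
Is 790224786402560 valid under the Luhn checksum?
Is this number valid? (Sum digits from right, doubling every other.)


Luhn sum = 70
70 mod 10 = 0

Valid (Luhn sum mod 10 = 0)


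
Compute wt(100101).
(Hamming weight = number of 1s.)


Counting 1s in 100101

3


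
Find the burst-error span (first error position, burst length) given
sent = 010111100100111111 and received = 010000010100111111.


XOR: 000111110000000000

Burst at position 3, length 5


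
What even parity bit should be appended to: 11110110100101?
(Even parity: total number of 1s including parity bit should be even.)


Number of 1s in data: 9
Parity bit: 1

1


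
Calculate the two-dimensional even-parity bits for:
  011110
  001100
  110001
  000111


Row parities: 0011
Column parities: 100100

Row P: 0011, Col P: 100100, Corner: 0


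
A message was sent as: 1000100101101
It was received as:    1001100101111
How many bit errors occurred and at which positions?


XOR: 0001000000010

2 error(s) at position(s): 3, 11


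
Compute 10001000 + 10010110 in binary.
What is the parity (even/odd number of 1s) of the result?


10001000 = 136
10010110 = 150
Sum = 286 = 100011110
1s count = 5

odd parity (5 ones in 100011110)


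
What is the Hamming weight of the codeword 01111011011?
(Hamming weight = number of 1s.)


Counting 1s in 01111011011

8


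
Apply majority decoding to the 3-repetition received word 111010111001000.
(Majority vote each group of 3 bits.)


Groups: 111, 010, 111, 001, 000
Majority votes: 10100

10100


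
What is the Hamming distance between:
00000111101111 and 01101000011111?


XOR: 01101111110000
Count of 1s: 8

8


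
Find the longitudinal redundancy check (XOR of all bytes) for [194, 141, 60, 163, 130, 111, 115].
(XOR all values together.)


XOR chain: 194 ^ 141 ^ 60 ^ 163 ^ 130 ^ 111 ^ 115 = 78

78


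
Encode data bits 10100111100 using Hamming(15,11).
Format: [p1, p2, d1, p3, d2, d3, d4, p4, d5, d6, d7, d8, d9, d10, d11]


Parity bits: p1=1, p2=0, p3=1, p4=0

101101000111100


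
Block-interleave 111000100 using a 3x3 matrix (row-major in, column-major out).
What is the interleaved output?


Matrix:
  111
  000
  100
Read columns: 101100100

101100100


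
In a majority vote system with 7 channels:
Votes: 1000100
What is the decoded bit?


Ones: 2 out of 7
Threshold: 4

0 (2/7 voted 1)


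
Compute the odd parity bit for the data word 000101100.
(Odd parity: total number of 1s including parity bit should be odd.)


Number of 1s in data: 3
Parity bit: 0

0


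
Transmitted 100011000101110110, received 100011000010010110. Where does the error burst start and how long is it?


XOR: 000000000111100000

Burst at position 9, length 4


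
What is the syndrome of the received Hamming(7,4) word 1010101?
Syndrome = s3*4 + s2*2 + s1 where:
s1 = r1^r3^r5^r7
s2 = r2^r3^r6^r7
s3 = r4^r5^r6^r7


s1=0, s2=0, s3=0

Syndrome = 0 (no error)


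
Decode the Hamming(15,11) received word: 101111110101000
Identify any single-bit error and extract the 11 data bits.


Syndrome = 12: error at position 12

Data: 11110100000 (corrected bit 12)


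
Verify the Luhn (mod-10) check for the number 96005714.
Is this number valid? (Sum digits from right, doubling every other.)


Luhn sum = 29
29 mod 10 = 9

Invalid (Luhn sum mod 10 = 9)


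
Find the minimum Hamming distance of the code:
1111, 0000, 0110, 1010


Comparing all pairs, minimum distance: 2
Can detect 1 errors, correct 0 errors

2


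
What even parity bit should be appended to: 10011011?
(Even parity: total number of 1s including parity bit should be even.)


Number of 1s in data: 5
Parity bit: 1

1


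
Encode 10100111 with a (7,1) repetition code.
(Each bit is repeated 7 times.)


Each bit -> 7 copies

11111110000000111111100000000000000111111111111111111111


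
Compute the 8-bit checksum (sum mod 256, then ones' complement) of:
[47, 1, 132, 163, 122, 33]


Sum = 498 mod 256 = 242
Complement = 13

13


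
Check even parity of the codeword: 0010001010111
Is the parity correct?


Number of 1s: 6

Yes, parity is correct (6 ones)


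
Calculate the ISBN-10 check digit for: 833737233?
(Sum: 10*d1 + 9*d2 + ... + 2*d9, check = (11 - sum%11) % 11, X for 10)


Weighted sum: 256
256 mod 11 = 3

Check digit: 8


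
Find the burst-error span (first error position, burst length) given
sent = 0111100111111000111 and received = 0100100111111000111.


XOR: 0011000000000000000

Burst at position 2, length 2


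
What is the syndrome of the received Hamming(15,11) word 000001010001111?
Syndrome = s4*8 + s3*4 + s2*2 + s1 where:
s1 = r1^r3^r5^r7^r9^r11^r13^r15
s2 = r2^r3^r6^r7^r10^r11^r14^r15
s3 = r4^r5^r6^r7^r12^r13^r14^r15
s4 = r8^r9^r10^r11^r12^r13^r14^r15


s1=0, s2=1, s3=1, s4=1

Syndrome = 14 (error at position 14)


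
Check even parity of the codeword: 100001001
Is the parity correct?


Number of 1s: 3

No, parity error (3 ones)


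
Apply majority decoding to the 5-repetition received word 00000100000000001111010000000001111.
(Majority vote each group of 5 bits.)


Groups: 00000, 10000, 00000, 01111, 01000, 00000, 01111
Majority votes: 0001001

0001001


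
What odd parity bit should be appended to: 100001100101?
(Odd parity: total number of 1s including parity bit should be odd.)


Number of 1s in data: 5
Parity bit: 0

0


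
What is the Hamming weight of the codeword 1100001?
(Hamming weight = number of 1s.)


Counting 1s in 1100001

3


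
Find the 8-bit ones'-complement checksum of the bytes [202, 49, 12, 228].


Sum = 491 mod 256 = 235
Complement = 20

20


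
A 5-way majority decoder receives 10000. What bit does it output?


Ones: 1 out of 5
Threshold: 3

0 (1/5 voted 1)


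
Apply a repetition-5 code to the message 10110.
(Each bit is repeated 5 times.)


Each bit -> 5 copies

1111100000111111111100000


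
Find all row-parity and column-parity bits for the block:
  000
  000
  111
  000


Row parities: 0010
Column parities: 111

Row P: 0010, Col P: 111, Corner: 1


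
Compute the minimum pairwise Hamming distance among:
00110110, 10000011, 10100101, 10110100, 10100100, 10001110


Comparing all pairs, minimum distance: 1
Can detect 0 errors, correct 0 errors

1


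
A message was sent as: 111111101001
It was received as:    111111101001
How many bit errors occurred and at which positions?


XOR: 000000000000

0 errors (received matches sent)


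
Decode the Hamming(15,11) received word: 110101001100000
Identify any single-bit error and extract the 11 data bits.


Syndrome = 2: error at position 2

Data: 00101100000 (corrected bit 2)


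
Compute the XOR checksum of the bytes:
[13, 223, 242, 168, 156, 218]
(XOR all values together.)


XOR chain: 13 ^ 223 ^ 242 ^ 168 ^ 156 ^ 218 = 206

206


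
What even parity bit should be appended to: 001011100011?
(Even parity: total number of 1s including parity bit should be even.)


Number of 1s in data: 6
Parity bit: 0

0


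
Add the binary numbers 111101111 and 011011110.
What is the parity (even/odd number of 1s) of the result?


111101111 = 495
011011110 = 222
Sum = 717 = 1011001101
1s count = 6

even parity (6 ones in 1011001101)


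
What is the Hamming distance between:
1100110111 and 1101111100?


XOR: 0001001011
Count of 1s: 4

4


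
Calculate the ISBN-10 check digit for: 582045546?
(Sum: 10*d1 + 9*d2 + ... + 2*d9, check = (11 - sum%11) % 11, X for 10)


Weighted sum: 231
231 mod 11 = 0

Check digit: 0


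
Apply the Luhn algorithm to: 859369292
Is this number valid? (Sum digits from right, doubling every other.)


Luhn sum = 52
52 mod 10 = 2

Invalid (Luhn sum mod 10 = 2)


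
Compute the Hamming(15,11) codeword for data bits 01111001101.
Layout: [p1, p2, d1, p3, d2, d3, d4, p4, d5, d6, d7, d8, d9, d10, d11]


Parity bits: p1=1, p2=1, p3=0, p4=0

110011101001101


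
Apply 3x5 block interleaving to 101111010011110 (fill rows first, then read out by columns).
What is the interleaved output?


Matrix:
  10111
  10100
  11110
Read columns: 111001111101100

111001111101100


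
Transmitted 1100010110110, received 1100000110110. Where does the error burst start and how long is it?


XOR: 0000010000000

Burst at position 5, length 1


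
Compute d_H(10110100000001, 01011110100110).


XOR: 11101010100111
Count of 1s: 9

9


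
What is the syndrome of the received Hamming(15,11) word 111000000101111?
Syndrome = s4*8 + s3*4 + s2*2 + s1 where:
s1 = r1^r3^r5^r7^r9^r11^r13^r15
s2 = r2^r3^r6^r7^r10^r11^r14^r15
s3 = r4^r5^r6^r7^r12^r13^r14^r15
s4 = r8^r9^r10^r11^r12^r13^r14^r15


s1=0, s2=1, s3=0, s4=1

Syndrome = 10 (error at position 10)


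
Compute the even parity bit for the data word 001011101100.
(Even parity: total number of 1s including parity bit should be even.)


Number of 1s in data: 6
Parity bit: 0

0


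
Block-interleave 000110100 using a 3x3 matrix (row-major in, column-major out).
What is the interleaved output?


Matrix:
  000
  110
  100
Read columns: 011010000

011010000


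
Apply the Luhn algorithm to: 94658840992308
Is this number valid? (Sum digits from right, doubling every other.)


Luhn sum = 77
77 mod 10 = 7

Invalid (Luhn sum mod 10 = 7)


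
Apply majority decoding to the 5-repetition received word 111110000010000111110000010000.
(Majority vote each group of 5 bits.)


Groups: 11111, 00000, 10000, 11111, 00000, 10000
Majority votes: 100100

100100


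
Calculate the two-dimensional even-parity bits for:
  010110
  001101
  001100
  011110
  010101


Row parities: 11001
Column parities: 011100

Row P: 11001, Col P: 011100, Corner: 1


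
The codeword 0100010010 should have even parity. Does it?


Number of 1s: 3

No, parity error (3 ones)


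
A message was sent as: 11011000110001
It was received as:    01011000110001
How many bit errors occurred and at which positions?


XOR: 10000000000000

1 error(s) at position(s): 0


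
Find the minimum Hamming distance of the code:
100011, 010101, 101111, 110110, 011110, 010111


Comparing all pairs, minimum distance: 1
Can detect 0 errors, correct 0 errors

1


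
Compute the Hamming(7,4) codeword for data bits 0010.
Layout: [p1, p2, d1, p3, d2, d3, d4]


Parity bits: p1=0, p2=1, p3=1

0101010


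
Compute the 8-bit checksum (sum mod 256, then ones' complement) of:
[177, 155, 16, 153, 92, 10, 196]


Sum = 799 mod 256 = 31
Complement = 224

224


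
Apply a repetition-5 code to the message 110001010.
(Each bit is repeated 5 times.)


Each bit -> 5 copies

111111111100000000000000011111000001111100000


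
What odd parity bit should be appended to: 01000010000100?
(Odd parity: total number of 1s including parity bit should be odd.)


Number of 1s in data: 3
Parity bit: 0

0


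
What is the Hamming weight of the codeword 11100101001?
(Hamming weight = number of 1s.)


Counting 1s in 11100101001

6


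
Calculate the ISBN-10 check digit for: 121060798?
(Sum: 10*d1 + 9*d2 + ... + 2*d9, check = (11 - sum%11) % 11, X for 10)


Weighted sum: 143
143 mod 11 = 0

Check digit: 0


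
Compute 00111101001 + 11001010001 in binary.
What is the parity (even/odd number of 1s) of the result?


00111101001 = 489
11001010001 = 1617
Sum = 2106 = 100000111010
1s count = 5

odd parity (5 ones in 100000111010)


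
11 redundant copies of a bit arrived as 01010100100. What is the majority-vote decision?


Ones: 4 out of 11
Threshold: 6

0 (4/11 voted 1)


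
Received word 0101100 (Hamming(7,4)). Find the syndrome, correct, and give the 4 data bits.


Syndrome = 3: error at position 3

Data: 1100 (corrected bit 3)


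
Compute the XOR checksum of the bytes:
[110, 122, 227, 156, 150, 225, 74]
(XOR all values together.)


XOR chain: 110 ^ 122 ^ 227 ^ 156 ^ 150 ^ 225 ^ 74 = 86

86


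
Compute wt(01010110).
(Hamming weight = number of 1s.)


Counting 1s in 01010110

4


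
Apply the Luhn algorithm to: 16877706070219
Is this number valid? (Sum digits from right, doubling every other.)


Luhn sum = 60
60 mod 10 = 0

Valid (Luhn sum mod 10 = 0)


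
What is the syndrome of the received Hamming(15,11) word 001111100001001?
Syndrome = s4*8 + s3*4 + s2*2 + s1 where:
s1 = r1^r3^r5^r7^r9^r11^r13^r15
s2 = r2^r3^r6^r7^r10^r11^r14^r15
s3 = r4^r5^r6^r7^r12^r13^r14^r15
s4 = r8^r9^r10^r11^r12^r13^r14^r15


s1=0, s2=0, s3=0, s4=0

Syndrome = 0 (no error)


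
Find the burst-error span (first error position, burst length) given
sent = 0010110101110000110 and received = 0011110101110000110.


XOR: 0001000000000000000

Burst at position 3, length 1


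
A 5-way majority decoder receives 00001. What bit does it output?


Ones: 1 out of 5
Threshold: 3

0 (1/5 voted 1)


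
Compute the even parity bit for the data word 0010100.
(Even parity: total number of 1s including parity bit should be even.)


Number of 1s in data: 2
Parity bit: 0

0


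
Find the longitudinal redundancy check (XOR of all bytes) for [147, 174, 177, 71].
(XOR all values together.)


XOR chain: 147 ^ 174 ^ 177 ^ 71 = 203

203


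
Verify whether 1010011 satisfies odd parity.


Number of 1s: 4

No, parity error (4 ones)


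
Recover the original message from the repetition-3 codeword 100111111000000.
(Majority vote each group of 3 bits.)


Groups: 100, 111, 111, 000, 000
Majority votes: 01100

01100


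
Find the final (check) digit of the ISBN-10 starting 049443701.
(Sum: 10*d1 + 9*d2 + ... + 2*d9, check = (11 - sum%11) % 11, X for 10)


Weighted sum: 205
205 mod 11 = 7

Check digit: 4


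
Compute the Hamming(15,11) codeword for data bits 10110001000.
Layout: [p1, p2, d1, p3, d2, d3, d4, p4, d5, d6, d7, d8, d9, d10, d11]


Parity bits: p1=0, p2=1, p3=1, p4=1

011101110001000


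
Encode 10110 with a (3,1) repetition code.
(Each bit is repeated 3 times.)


Each bit -> 3 copies

111000111111000


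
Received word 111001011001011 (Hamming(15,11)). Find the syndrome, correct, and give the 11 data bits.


Syndrome = 10: error at position 10

Data: 10101101011 (corrected bit 10)


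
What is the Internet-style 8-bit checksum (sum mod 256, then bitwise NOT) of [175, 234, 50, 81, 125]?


Sum = 665 mod 256 = 153
Complement = 102

102


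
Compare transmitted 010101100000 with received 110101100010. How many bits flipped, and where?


XOR: 100000000010

2 error(s) at position(s): 0, 10


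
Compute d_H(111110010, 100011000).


XOR: 011101010
Count of 1s: 5

5


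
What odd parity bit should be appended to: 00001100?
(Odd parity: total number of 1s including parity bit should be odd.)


Number of 1s in data: 2
Parity bit: 1

1


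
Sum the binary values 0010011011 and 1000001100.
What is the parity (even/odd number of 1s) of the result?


0010011011 = 155
1000001100 = 524
Sum = 679 = 1010100111
1s count = 6

even parity (6 ones in 1010100111)


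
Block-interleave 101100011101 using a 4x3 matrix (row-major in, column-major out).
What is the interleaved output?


Matrix:
  101
  100
  011
  101
Read columns: 110100101011

110100101011


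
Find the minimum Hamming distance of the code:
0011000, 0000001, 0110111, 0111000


Comparing all pairs, minimum distance: 1
Can detect 0 errors, correct 0 errors

1


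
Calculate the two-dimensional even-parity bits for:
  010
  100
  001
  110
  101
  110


Row parities: 111000
Column parities: 010

Row P: 111000, Col P: 010, Corner: 1


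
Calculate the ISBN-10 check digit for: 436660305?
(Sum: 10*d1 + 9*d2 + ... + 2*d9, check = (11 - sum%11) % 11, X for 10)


Weighted sum: 215
215 mod 11 = 6

Check digit: 5


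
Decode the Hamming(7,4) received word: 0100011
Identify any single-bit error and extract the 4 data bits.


Syndrome = 3: error at position 3

Data: 1011 (corrected bit 3)


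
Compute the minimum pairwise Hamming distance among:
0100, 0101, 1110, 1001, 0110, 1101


Comparing all pairs, minimum distance: 1
Can detect 0 errors, correct 0 errors

1


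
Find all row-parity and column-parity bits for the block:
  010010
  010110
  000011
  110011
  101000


Row parities: 01000
Column parities: 011100

Row P: 01000, Col P: 011100, Corner: 1


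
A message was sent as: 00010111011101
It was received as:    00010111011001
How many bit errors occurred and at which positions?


XOR: 00000000000100

1 error(s) at position(s): 11


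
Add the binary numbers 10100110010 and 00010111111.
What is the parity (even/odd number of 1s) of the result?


10100110010 = 1330
00010111111 = 191
Sum = 1521 = 10111110001
1s count = 7

odd parity (7 ones in 10111110001)


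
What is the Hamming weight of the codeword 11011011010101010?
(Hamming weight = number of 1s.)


Counting 1s in 11011011010101010

10


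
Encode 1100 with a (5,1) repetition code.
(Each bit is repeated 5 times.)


Each bit -> 5 copies

11111111110000000000


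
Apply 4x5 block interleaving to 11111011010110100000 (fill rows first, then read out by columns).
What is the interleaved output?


Matrix:
  11111
  01101
  01101
  00000
Read columns: 10001110111010001110

10001110111010001110


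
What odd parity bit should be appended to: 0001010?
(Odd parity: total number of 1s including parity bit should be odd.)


Number of 1s in data: 2
Parity bit: 1

1


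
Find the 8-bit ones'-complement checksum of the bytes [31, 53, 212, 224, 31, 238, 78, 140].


Sum = 1007 mod 256 = 239
Complement = 16

16


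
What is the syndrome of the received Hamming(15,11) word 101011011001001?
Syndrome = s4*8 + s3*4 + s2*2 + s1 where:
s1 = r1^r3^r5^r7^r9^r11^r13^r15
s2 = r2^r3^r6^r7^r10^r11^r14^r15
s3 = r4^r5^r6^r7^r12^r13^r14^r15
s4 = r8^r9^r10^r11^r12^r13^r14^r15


s1=1, s2=1, s3=0, s4=0

Syndrome = 3 (error at position 3)


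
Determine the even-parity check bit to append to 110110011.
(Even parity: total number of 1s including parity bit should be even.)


Number of 1s in data: 6
Parity bit: 0

0


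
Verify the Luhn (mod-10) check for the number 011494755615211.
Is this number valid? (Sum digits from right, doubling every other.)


Luhn sum = 51
51 mod 10 = 1

Invalid (Luhn sum mod 10 = 1)


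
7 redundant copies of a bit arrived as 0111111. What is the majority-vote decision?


Ones: 6 out of 7
Threshold: 4

1 (6/7 voted 1)


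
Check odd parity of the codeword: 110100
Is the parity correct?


Number of 1s: 3

Yes, parity is correct (3 ones)


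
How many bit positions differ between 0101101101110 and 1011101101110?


XOR: 1110000000000
Count of 1s: 3

3


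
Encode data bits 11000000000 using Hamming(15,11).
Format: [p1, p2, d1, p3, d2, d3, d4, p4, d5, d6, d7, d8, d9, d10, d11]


Parity bits: p1=0, p2=1, p3=1, p4=0

011110000000000


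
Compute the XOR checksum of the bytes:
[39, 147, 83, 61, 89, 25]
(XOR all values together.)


XOR chain: 39 ^ 147 ^ 83 ^ 61 ^ 89 ^ 25 = 154

154


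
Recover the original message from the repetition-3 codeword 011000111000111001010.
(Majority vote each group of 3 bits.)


Groups: 011, 000, 111, 000, 111, 001, 010
Majority votes: 1010100

1010100


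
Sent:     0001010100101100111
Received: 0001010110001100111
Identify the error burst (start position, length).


XOR: 0000000010100000000

Burst at position 8, length 3


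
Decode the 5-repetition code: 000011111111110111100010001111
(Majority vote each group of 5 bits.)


Groups: 00001, 11111, 11110, 11110, 00100, 01111
Majority votes: 011101

011101


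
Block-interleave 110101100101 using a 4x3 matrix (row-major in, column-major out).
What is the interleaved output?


Matrix:
  110
  101
  100
  101
Read columns: 111110000101

111110000101


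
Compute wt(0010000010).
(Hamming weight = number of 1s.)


Counting 1s in 0010000010

2


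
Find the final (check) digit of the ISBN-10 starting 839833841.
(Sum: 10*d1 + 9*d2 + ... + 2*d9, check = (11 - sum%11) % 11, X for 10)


Weighted sum: 314
314 mod 11 = 6

Check digit: 5


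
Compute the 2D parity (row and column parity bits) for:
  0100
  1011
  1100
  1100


Row parities: 1100
Column parities: 1111

Row P: 1100, Col P: 1111, Corner: 0


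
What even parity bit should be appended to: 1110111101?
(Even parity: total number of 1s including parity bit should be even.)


Number of 1s in data: 8
Parity bit: 0

0


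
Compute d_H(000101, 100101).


XOR: 100000
Count of 1s: 1

1


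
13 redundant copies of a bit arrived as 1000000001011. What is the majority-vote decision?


Ones: 4 out of 13
Threshold: 7

0 (4/13 voted 1)


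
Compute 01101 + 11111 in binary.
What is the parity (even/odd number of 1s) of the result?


01101 = 13
11111 = 31
Sum = 44 = 101100
1s count = 3

odd parity (3 ones in 101100)


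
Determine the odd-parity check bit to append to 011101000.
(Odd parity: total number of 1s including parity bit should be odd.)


Number of 1s in data: 4
Parity bit: 1

1


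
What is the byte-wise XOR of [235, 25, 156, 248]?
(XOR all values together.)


XOR chain: 235 ^ 25 ^ 156 ^ 248 = 150

150


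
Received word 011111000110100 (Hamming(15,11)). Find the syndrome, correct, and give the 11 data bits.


Syndrome = 10: error at position 10

Data: 11100010100 (corrected bit 10)


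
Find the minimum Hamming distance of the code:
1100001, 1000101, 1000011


Comparing all pairs, minimum distance: 2
Can detect 1 errors, correct 0 errors

2
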